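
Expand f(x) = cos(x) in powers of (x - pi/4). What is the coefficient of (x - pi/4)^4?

Differentiate repeatedly and evaluate at the center.
f(pi/4) = sqrt(2)/2
f′(pi/4) = -sqrt(2)/2
f′′(pi/4) = -sqrt(2)/2
f′′′(pi/4) = sqrt(2)/2
f^(4)(pi/4) = sqrt(2)/2
So c_4 = f^(4)(pi/4)/4! = sqrt(2)/48.

sqrt(2)/48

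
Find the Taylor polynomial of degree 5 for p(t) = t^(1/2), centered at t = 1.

Use the known series and substitute for the argument.
p(1) = 1
p′(1) = 1/2
p′′(1) = -1/4
p′′′(1) = 3/8
p^(4)(1) = -15/16
p^(5)(1) = 105/32
Then c_k = p^(k)(1)/k! gives each Taylor coefficient.

7*(t - 1)^5/256 - 5*(t - 1)^4/128 + (t - 1)^3/16 - (t - 1)^2/8 + (t - 1)/2 + 1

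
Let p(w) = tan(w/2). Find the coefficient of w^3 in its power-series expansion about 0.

1/24

p(0) = 0
p′(0) = 1/2
p′′(0) = 0
p′′′(0) = 1/4
So c_3 = p′′′(0)/3! = 1/24.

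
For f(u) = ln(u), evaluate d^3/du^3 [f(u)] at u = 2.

1/4

From the series, [(u - 2)^3] f = 1/24; multiply by 3! = 6 to get 1/4.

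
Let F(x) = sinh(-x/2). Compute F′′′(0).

The coefficient of x^3 in the expansion is -1/48, so F′′′(0) = 3! * (-1/48) = -1/8.

-1/8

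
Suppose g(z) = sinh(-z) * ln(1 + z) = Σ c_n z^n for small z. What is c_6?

-19/72

Take the Cauchy product of the two expansions.
g(0) = 0
g′(0) = 0
g′′(0) = -2
g′′′(0) = 3
g^(4)(0) = -12
g^(5)(0) = 40
g^(6)(0) = -190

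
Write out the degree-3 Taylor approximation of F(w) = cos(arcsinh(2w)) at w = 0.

Compose series: expand the inner function first, then feed it into the outer expansion.
F(0) = 1
F′(0) = 0
F′′(0) = -4
F′′′(0) = 0
Then c_k = F^(k)(0)/k! gives each Taylor coefficient.

1 - 2*w^2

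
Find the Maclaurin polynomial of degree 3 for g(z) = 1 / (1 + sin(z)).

Expand as Σ (-1)^k u^k with u equal to the inner function's series.
[z^0] = 1;  [z^1] = -1;  [z^2] = 1;  [z^3] = -5/6.

-5*z^3/6 + z^2 - z + 1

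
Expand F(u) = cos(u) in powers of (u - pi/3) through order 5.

-sqrt(3)*(u - pi/3)^5/240 + (u - pi/3)^4/48 + sqrt(3)*(u - pi/3)^3/12 - (u - pi/3)^2/4 - sqrt(3)*(u - pi/3)/2 + 1/2

F(pi/3) = 1/2
F′(pi/3) = -sqrt(3)/2
F′′(pi/3) = -1/2
F′′′(pi/3) = sqrt(3)/2
F^(4)(pi/3) = 1/2
F^(5)(pi/3) = -sqrt(3)/2
The Taylor polynomial is Σ F^(k)(pi/3)/k! · (u - pi/3)^k.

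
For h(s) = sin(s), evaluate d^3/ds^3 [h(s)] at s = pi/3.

The coefficient of (s - pi/3)^3 in the expansion is -1/12, so h′′′(pi/3) = 3! * (-1/12) = -1/2.

-1/2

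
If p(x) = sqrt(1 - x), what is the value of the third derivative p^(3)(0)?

The coefficient of x^3 in the expansion is -1/16, so p′′′(0) = 3! * (-1/16) = -3/8.

-3/8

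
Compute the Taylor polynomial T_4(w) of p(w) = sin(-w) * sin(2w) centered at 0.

Expand each factor separately, then convolve coefficients.
p(0) = 0
p′(0) = 0
p′′(0) = -4
p′′′(0) = 0
p^(4)(0) = 40
The Taylor polynomial is Σ p^(k)(0)/k! · w^k.

5*w^4/3 - 2*w^2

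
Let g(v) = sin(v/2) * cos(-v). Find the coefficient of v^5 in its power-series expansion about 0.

121/3840

Multiply the two series term by term and collect like powers.
[v^0] = 0;  [v^1] = 1/2;  [v^2] = 0;  [v^3] = -13/48;  [v^4] = 0;  [v^5] = 121/3840.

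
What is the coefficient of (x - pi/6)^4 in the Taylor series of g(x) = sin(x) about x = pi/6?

1/48

Use the known series and substitute for the argument.
g(pi/6) = 1/2
g′(pi/6) = sqrt(3)/2
g′′(pi/6) = -1/2
g′′′(pi/6) = -sqrt(3)/2
g^(4)(pi/6) = 1/2
So c_4 = g^(4)(pi/6)/4! = 1/48.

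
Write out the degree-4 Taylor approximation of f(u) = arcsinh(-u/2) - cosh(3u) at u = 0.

-27*u^4/8 + u^3/48 - 9*u^2/2 - u/2 - 1

Add the two expansions coefficient-wise.
f(0) = -1
f′(0) = -1/2
f′′(0) = -9
f′′′(0) = 1/8
f^(4)(0) = -81
The Taylor polynomial is Σ f^(k)(0)/k! · u^k.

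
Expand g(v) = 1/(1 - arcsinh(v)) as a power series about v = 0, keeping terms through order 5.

23*v^5/40 + 2*v^4/3 + 5*v^3/6 + v^2 + v + 1

Substitute the inner expansion into the outer series and collect powers.
g(0) = 1
g′(0) = 1
g′′(0) = 2
g′′′(0) = 5
g^(4)(0) = 16
g^(5)(0) = 69
Dividing each by k! gives the coefficients c_0, ..., c_5.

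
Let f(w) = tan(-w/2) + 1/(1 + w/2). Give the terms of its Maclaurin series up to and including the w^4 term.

Expand each term separately and add.
[w^0] = 1;  [w^1] = -1;  [w^2] = 1/4;  [w^3] = -1/6;  [w^4] = 1/16.

w^4/16 - w^3/6 + w^2/4 - w + 1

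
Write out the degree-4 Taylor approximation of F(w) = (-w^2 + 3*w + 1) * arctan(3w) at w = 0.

-27*w^4 - 12*w^3 + 9*w^2 + 3*w

Shift and add copies of the series according to the polynomial's terms.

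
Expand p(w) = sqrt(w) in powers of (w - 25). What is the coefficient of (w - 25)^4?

-1/2000000

p(25) = 5
p′(25) = 1/10
p′′(25) = -1/500
p′′′(25) = 3/25000
p^(4)(25) = -3/250000
So c_4 = p^(4)(25)/4! = -1/2000000.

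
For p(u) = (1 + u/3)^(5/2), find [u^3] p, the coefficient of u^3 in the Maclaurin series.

5/432

Compute the successive derivatives at the expansion point and divide by k!.
p(0) = 1
p′(0) = 5/6
p′′(0) = 5/12
p′′′(0) = 5/72
So c_3 = p′′′(0)/3! = 5/432.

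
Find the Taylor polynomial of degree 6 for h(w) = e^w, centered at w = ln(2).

h(ln(2)) = 2
h′(ln(2)) = 2
h′′(ln(2)) = 2
h′′′(ln(2)) = 2
h^(4)(ln(2)) = 2
h^(5)(ln(2)) = 2
h^(6)(ln(2)) = 2

(w - ln(2))^6/360 + (w - ln(2))^5/60 + (w - ln(2))^4/12 + (w - ln(2))^3/3 + (w - ln(2))^2 + 2*(w - ln(2)) + 2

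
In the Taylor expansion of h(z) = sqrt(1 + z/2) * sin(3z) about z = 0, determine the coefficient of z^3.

-147/32

Write out both Maclaurin series and multiply, keeping only the needed powers.
[z^0] = 0;  [z^1] = 3;  [z^2] = 3/4;  [z^3] = -147/32.
So c_3 = h′′′(0)/3! = -147/32.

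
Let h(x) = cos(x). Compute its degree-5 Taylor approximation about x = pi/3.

-sqrt(3)*(x - pi/3)^5/240 + (x - pi/3)^4/48 + sqrt(3)*(x - pi/3)^3/12 - (x - pi/3)^2/4 - sqrt(3)*(x - pi/3)/2 + 1/2

h(pi/3) = 1/2
h′(pi/3) = -sqrt(3)/2
h′′(pi/3) = -1/2
h′′′(pi/3) = sqrt(3)/2
h^(4)(pi/3) = 1/2
h^(5)(pi/3) = -sqrt(3)/2
Then c_k = h^(k)(pi/3)/k! gives each Taylor coefficient.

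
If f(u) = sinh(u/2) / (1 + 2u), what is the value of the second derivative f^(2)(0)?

Take the Cauchy product of the two expansions.
The coefficient of u^2 in the expansion is -1, so f′′(0) = 2! * (-1) = -2.

-2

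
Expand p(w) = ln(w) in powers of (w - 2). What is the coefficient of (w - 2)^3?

[(w - 2)^0] = ln(2);  [(w - 2)^1] = 1/2;  [(w - 2)^2] = -1/8;  [(w - 2)^3] = 1/24.

1/24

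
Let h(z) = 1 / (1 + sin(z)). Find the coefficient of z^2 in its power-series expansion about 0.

1

Use the geometric series for the reciprocal, then substitute.
h(0) = 1
h′(0) = -1
h′′(0) = 2
So c_2 = h′′(0)/2! = 1.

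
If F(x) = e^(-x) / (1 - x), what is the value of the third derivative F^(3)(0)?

2

Expand each factor separately, then convolve coefficients.
From the series, [x^3] F = 1/3; multiply by 3! = 6 to get 2.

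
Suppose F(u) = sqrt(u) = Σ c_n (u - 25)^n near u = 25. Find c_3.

[(u - 25)^0] = 5;  [(u - 25)^1] = 1/10;  [(u - 25)^2] = -1/1000;  [(u - 25)^3] = 1/50000.
So c_3 = F′′′(25)/3! = 1/50000.

1/50000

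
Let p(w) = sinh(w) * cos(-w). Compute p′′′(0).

Write out both Maclaurin series and multiply, keeping only the needed powers.
The coefficient of w^3 in the expansion is -1/3, so p′′′(0) = 3! * (-1/3) = -2.

-2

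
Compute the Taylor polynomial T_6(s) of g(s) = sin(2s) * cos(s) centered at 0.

61*s^5/60 - 7*s^3/3 + 2*s

Take the Cauchy product of the two expansions.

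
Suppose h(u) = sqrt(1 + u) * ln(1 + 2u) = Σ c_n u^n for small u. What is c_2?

Expand each factor separately, then convolve coefficients.
[u^0] = 0;  [u^1] = 2;  [u^2] = -1.

-1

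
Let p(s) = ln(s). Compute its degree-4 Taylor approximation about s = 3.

-(s - 3)^4/324 + (s - 3)^3/81 - (s - 3)^2/18 + (s - 3)/3 + ln(3)

[(s - 3)^0] = ln(3);  [(s - 3)^1] = 1/3;  [(s - 3)^2] = -1/18;  [(s - 3)^3] = 1/81;  [(s - 3)^4] = -1/324.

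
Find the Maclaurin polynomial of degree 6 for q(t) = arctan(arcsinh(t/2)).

53*t^5/3840 - t^3/16 + t/2

Compose series: expand the inner function first, then feed it into the outer expansion.
q(0) = 0
q′(0) = 1/2
q′′(0) = 0
q′′′(0) = -3/8
q^(4)(0) = 0
q^(5)(0) = 53/32
q^(6)(0) = 0
Dividing each by k! gives the coefficients c_0, ..., c_6.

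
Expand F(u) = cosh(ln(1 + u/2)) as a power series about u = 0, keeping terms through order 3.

Let u equal the inner series; expand the outer function in u and truncate.
F(0) = 1
F′(0) = 0
F′′(0) = 1/4
F′′′(0) = -3/8

-u^3/16 + u^2/8 + 1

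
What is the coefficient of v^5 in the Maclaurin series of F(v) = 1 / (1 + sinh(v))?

Expand as Σ (-1)^k u^k with u equal to the inner function's series.
F(0) = 1
F′(0) = -1
F′′(0) = 2
F′′′(0) = -7
F^(4)(0) = 32
F^(5)(0) = -181
Then c_k = F^(k)(0)/k! gives each Taylor coefficient.

-181/120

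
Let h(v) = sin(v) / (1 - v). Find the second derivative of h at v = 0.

2

Multiply the two series term by term and collect like powers.
The coefficient of v^2 in the expansion is 1, so h′′(0) = 2! * (1) = 2.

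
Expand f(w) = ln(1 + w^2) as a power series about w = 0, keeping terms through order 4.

-w^4/2 + w^2

f(0) = 0
f′(0) = 0
f′′(0) = 2
f′′′(0) = 0
f^(4)(0) = -12
Dividing each by k! gives the coefficients c_0, ..., c_4.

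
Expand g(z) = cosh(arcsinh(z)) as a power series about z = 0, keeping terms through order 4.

-z^4/8 + z^2/2 + 1

Compose series: expand the inner function first, then feed it into the outer expansion.
g(0) = 1
g′(0) = 0
g′′(0) = 1
g′′′(0) = 0
g^(4)(0) = -3
Then c_k = g^(k)(0)/k! gives each Taylor coefficient.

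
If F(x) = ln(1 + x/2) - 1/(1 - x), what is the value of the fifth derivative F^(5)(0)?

-477/4

Combine the two series term by term.
The coefficient of x^5 in the expansion is -159/160, so F^(5)(0) = 5! * (-159/160) = -477/4.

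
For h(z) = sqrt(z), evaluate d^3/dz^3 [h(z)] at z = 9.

1/648

From the series, [(z - 9)^3] h = 1/3888; multiply by 3! = 6 to get 1/648.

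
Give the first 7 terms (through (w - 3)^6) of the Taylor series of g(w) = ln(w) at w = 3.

-(w - 3)^6/4374 + (w - 3)^5/1215 - (w - 3)^4/324 + (w - 3)^3/81 - (w - 3)^2/18 + (w - 3)/3 + ln(3)

[(w - 3)^0] = ln(3);  [(w - 3)^1] = 1/3;  [(w - 3)^2] = -1/18;  [(w - 3)^3] = 1/81;  [(w - 3)^4] = -1/324;  [(w - 3)^5] = 1/1215;  [(w - 3)^6] = -1/4374.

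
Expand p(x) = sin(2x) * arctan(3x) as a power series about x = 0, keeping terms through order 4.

Write out both Maclaurin series and multiply, keeping only the needed powers.
[x^0] = 0;  [x^1] = 0;  [x^2] = 6;  [x^3] = 0;  [x^4] = -22.

-22*x^4 + 6*x^2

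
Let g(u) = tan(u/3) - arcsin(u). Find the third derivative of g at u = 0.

Add the two expansions coefficient-wise.
The coefficient of u^3 in the expansion is -25/162, so g′′′(0) = 3! * (-25/162) = -25/27.

-25/27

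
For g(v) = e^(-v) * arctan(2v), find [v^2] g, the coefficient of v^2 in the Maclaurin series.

-2

Write out both Maclaurin series and multiply, keeping only the needed powers.
So c_2 = g′′(0)/2! = -2.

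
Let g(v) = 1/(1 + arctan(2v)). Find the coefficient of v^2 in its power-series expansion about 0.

4

Let u equal the inner series; expand the outer function in u and truncate.
g(0) = 1
g′(0) = -2
g′′(0) = 8
The Taylor polynomial is Σ g^(k)(0)/k! · v^k.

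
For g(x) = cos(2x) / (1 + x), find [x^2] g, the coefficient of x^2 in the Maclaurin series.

-1

Write out both Maclaurin series and multiply, keeping only the needed powers.
g(0) = 1
g′(0) = -1
g′′(0) = -2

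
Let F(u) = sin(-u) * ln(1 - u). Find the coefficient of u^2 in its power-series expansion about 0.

1

Write out both Maclaurin series and multiply, keeping only the needed powers.
F(0) = 0
F′(0) = 0
F′′(0) = 2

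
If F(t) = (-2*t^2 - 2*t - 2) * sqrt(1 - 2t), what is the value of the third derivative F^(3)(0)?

24

Shift and add copies of the series according to the polynomial's terms.
The coefficient of t^3 in the expansion is 4, so F′′′(0) = 3! * (4) = 24.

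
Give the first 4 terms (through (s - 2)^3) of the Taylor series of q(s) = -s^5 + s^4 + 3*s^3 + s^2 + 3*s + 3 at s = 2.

q(2) = 21
q′(2) = -5
q′′(2) = -74
q′′′(2) = -174
Then c_k = q^(k)(2)/k! gives each Taylor coefficient.

-29*(s - 2)^3 - 37*(s - 2)^2 - 5*(s - 2) + 21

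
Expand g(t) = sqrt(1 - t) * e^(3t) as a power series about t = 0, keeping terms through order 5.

-833*t^5/1280 + 43*t^4/128 + 29*t^3/16 + 23*t^2/8 + 5*t/2 + 1

Multiply the two series term by term and collect like powers.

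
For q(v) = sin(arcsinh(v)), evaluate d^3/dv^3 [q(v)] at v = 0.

Let u equal the inner series; expand the outer function in u and truncate.
The coefficient of v^3 in the expansion is -1/3, so q′′′(0) = 3! * (-1/3) = -2.

-2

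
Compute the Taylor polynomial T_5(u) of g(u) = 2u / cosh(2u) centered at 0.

Invert the denominator's series and multiply.
g(0) = 0
g′(0) = 2
g′′(0) = 0
g′′′(0) = -24
g^(4)(0) = 0
g^(5)(0) = 800
Dividing each by k! gives the coefficients c_0, ..., c_5.

20*u^5/3 - 4*u^3 + 2*u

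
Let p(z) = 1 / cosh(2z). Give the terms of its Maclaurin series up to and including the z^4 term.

10*z^4/3 - 2*z^2 + 1

Write the quotient as an unknown series and match coefficients against numerator = denominator · series.
p(0) = 1
p′(0) = 0
p′′(0) = -4
p′′′(0) = 0
p^(4)(0) = 80
Dividing each by k! gives the coefficients c_0, ..., c_4.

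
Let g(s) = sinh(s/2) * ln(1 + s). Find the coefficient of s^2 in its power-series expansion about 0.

Write out both Maclaurin series and multiply, keeping only the needed powers.
g(0) = 0
g′(0) = 0
g′′(0) = 1
So c_2 = g′′(0)/2! = 1/2.

1/2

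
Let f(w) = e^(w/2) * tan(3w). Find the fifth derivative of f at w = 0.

64383/16

Multiply the two series term by term and collect like powers.
The coefficient of w^5 in the expansion is 21461/640, so f^(5)(0) = 5! * (21461/640) = 64383/16.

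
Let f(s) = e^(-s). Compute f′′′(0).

The coefficient of s^3 in the expansion is -1/6, so f′′′(0) = 3! * (-1/6) = -1.

-1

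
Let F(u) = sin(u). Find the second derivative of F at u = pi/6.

-1/2

Differentiate repeatedly and evaluate at the center.
The coefficient of (u - pi/6)^2 in the expansion is -1/4, so F′′(pi/6) = 2! * (-1/4) = -1/2.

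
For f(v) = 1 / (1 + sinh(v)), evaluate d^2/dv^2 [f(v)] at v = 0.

2

Expand as Σ (-1)^k u^k with u equal to the inner function's series.
The coefficient of v^2 in the expansion is 1, so f′′(0) = 2! * (1) = 2.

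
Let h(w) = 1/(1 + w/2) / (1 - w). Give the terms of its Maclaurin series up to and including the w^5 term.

Write out both Maclaurin series and multiply, keeping only the needed powers.

21*w^5/32 + 11*w^4/16 + 5*w^3/8 + 3*w^2/4 + w/2 + 1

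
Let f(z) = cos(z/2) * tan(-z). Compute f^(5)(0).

Multiply the two series term by term and collect like powers.
From the series, [z^5] f = -181/1920; multiply by 5! = 120 to get -181/16.

-181/16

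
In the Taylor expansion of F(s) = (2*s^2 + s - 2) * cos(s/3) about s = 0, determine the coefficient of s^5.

1/1944

Multiply each power in the prefactor through the base expansion.
[s^0] = -2;  [s^1] = 1;  [s^2] = 19/9;  [s^3] = -1/18;  [s^4] = -109/972;  [s^5] = 1/1944.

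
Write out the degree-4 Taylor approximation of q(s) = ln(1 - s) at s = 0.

[s^0] = 0;  [s^1] = -1;  [s^2] = -1/2;  [s^3] = -1/3;  [s^4] = -1/4.

-s^4/4 - s^3/3 - s^2/2 - s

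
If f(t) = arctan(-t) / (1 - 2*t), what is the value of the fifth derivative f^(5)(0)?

Multiply the numerator's expansion by the denominator's geometric series.
The coefficient of t^5 in the expansion is -223/15, so f^(5)(0) = 5! * (-223/15) = -1784.

-1784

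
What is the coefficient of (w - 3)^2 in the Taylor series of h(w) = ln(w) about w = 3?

-1/18

Differentiate repeatedly and evaluate at the center.
[(w - 3)^0] = ln(3);  [(w - 3)^1] = 1/3;  [(w - 3)^2] = -1/18.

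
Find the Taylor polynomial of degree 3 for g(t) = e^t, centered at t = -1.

(t + 1)^3*e^(-1)/6 + (t + 1)^2*e^(-1)/2 + (t + 1)*e^(-1) + e^(-1)

Use the known series and substitute for the argument.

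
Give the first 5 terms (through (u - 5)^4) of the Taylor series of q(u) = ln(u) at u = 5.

-(u - 5)^4/2500 + (u - 5)^3/375 - (u - 5)^2/50 + (u - 5)/5 + ln(5)

q(5) = ln(5)
q′(5) = 1/5
q′′(5) = -1/25
q′′′(5) = 2/125
q^(4)(5) = -6/625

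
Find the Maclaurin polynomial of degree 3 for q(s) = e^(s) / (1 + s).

-s^3/3 + s^2/2 + 1

Write out both Maclaurin series and multiply, keeping only the needed powers.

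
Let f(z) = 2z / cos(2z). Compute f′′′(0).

Write the quotient as an unknown series and match coefficients against numerator = denominator · series.
The coefficient of z^3 in the expansion is 4, so f′′′(0) = 3! * (4) = 24.

24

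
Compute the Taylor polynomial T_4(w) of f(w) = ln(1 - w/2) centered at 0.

f(0) = 0
f′(0) = -1/2
f′′(0) = -1/4
f′′′(0) = -1/4
f^(4)(0) = -3/8

-w^4/64 - w^3/24 - w^2/8 - w/2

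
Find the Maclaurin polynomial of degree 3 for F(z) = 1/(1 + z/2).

Compute the successive derivatives at the expansion point and divide by k!.
F(0) = 1
F′(0) = -1/2
F′′(0) = 1/2
F′′′(0) = -3/4

-z^3/8 + z^2/4 - z/2 + 1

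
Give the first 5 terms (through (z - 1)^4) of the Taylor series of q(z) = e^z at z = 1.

e*(z - 1)^4/24 + e*(z - 1)^3/6 + e*(z - 1)^2/2 + e*(z - 1) + e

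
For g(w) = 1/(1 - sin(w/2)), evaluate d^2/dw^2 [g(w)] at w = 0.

Substitute the inner expansion into the outer series and collect powers.
The coefficient of w^2 in the expansion is 1/4, so g′′(0) = 2! * (1/4) = 1/2.

1/2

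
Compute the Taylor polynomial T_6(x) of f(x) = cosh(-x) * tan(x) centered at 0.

Take the Cauchy product of the two expansions.

41*x^5/120 + 5*x^3/6 + x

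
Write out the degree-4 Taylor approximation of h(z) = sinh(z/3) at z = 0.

z^3/162 + z/3

Use the known series and substitute for the argument.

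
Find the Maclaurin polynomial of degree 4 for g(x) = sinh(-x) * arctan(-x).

-x^4/6 + x^2

Multiply the two series term by term and collect like powers.
g(0) = 0
g′(0) = 0
g′′(0) = 2
g′′′(0) = 0
g^(4)(0) = -4
Dividing each by k! gives the coefficients c_0, ..., c_4.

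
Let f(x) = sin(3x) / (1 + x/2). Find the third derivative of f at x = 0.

Multiply the two series term by term and collect like powers.
The coefficient of x^3 in the expansion is -15/4, so f′′′(0) = 3! * (-15/4) = -45/2.

-45/2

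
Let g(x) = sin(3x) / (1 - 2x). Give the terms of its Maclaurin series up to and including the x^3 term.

15*x^3/2 + 6*x^2 + 3*x

Take the Cauchy product of the two expansions.
g(0) = 0
g′(0) = 3
g′′(0) = 12
g′′′(0) = 45
Then c_k = g^(k)(0)/k! gives each Taylor coefficient.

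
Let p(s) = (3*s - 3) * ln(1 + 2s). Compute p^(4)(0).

Distribute the polynomial across the series and collect like powers.
The coefficient of s^4 in the expansion is 20, so p^(4)(0) = 4! * (20) = 480.

480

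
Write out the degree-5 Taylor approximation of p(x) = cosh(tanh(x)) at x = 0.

Compose series: expand the inner function first, then feed it into the outer expansion.
p(0) = 1
p′(0) = 0
p′′(0) = 1
p′′′(0) = 0
p^(4)(0) = -7
p^(5)(0) = 0

-7*x^4/24 + x^2/2 + 1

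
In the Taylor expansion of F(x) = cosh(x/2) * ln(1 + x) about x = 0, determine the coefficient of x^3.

Multiply the two series term by term and collect like powers.
F(0) = 0
F′(0) = 1
F′′(0) = -1
F′′′(0) = 11/4

11/24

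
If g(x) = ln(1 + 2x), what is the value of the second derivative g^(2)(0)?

-4

Use the known series and substitute for the argument.
The coefficient of x^2 in the expansion is -2, so g′′(0) = 2! * (-2) = -4.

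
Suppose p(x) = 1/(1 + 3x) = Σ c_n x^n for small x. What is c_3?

p(0) = 1
p′(0) = -3
p′′(0) = 18
p′′′(0) = -162

-27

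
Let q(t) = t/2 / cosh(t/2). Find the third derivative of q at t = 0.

-3/8

Invert the denominator's series and multiply.
The coefficient of t^3 in the expansion is -1/16, so q′′′(0) = 3! * (-1/16) = -3/8.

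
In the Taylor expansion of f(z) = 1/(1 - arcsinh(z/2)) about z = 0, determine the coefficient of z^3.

Substitute the inner expansion into the outer series and collect powers.

5/48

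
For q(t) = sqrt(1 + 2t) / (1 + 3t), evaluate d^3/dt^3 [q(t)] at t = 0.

-96

Multiply the two series term by term and collect like powers.
The coefficient of t^3 in the expansion is -16, so q′′′(0) = 3! * (-16) = -96.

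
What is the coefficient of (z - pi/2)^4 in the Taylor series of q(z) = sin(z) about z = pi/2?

1/24

[(z - pi/2)^0] = 1;  [(z - pi/2)^1] = 0;  [(z - pi/2)^2] = -1/2;  [(z - pi/2)^3] = 0;  [(z - pi/2)^4] = 1/24.
So c_4 = q^(4)(pi/2)/4! = 1/24.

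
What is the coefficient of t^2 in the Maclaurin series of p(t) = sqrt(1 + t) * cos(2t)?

-17/8

Write out both Maclaurin series and multiply, keeping only the needed powers.
p(0) = 1
p′(0) = 1/2
p′′(0) = -17/4
So c_2 = p′′(0)/2! = -17/8.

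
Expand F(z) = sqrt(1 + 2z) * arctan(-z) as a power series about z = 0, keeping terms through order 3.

5*z^3/6 - z^2 - z

Take the Cauchy product of the two expansions.
F(0) = 0
F′(0) = -1
F′′(0) = -2
F′′′(0) = 5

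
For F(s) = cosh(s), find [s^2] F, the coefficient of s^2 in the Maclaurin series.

1/2

F(0) = 1
F′(0) = 0
F′′(0) = 1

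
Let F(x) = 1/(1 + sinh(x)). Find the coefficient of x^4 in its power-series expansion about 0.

4/3

Compose series: expand the inner function first, then feed it into the outer expansion.
F(0) = 1
F′(0) = -1
F′′(0) = 2
F′′′(0) = -7
F^(4)(0) = 32
Then c_k = F^(k)(0)/k! gives each Taylor coefficient.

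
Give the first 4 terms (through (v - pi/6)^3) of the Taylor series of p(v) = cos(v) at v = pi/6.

(v - pi/6)^3/12 - sqrt(3)*(v - pi/6)^2/4 - (v - pi/6)/2 + sqrt(3)/2

p(pi/6) = sqrt(3)/2
p′(pi/6) = -1/2
p′′(pi/6) = -sqrt(3)/2
p′′′(pi/6) = 1/2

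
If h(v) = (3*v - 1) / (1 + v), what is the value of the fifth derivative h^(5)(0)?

Distribute the polynomial across the series and collect like powers.
The coefficient of v^5 in the expansion is 4, so h^(5)(0) = 5! * (4) = 480.

480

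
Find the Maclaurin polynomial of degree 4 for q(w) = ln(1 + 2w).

q(0) = 0
q′(0) = 2
q′′(0) = -4
q′′′(0) = 16
q^(4)(0) = -96
The Taylor polynomial is Σ q^(k)(0)/k! · w^k.

-4*w^4 + 8*w^3/3 - 2*w^2 + 2*w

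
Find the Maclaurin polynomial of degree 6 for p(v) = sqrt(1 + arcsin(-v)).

Substitute the inner expansion into the outer series and collect powers.

-3169*v^6/46080 - 123*v^5/1280 - 31*v^4/384 - 7*v^3/48 - v^2/8 - v/2 + 1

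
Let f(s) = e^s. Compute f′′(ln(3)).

3

Compute the successive derivatives at the expansion point and divide by k!.
From the series, [(s - ln(3))^2] f = 3/2; multiply by 2! = 2 to get 3.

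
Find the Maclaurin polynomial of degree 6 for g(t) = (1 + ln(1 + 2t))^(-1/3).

2897104*t^6/32805 - 112816*t^5/3645 + 2684*t^4/243 - 328*t^3/81 + 14*t^2/9 - 2*t/3 + 1

Compose series: expand the inner function first, then feed it into the outer expansion.
[t^0] = 1;  [t^1] = -2/3;  [t^2] = 14/9;  [t^3] = -328/81;  [t^4] = 2684/243;  [t^5] = -112816/3645;  [t^6] = 2897104/32805.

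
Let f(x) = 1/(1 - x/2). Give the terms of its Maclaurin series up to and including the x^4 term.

f(0) = 1
f′(0) = 1/2
f′′(0) = 1/2
f′′′(0) = 3/4
f^(4)(0) = 3/2

x^4/16 + x^3/8 + x^2/4 + x/2 + 1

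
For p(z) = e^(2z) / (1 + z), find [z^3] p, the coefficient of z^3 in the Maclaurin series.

1/3

Take the Cauchy product of the two expansions.
p(0) = 1
p′(0) = 1
p′′(0) = 2
p′′′(0) = 2
So c_3 = p′′′(0)/3! = 1/3.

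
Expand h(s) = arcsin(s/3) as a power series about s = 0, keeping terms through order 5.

s^5/3240 + s^3/162 + s/3

h(0) = 0
h′(0) = 1/3
h′′(0) = 0
h′′′(0) = 1/27
h^(4)(0) = 0
h^(5)(0) = 1/27
The Taylor polynomial is Σ h^(k)(0)/k! · s^k.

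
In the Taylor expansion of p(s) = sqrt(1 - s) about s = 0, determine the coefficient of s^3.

-1/16

Differentiate repeatedly and evaluate at the center.
p(0) = 1
p′(0) = -1/2
p′′(0) = -1/4
p′′′(0) = -3/8
So c_3 = p′′′(0)/3! = -1/16.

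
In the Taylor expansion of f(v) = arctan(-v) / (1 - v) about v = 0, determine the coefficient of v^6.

Multiply the numerator's expansion by the denominator's geometric series.
f(0) = 0
f′(0) = -1
f′′(0) = -2
f′′′(0) = -4
f^(4)(0) = -16
f^(5)(0) = -104
f^(6)(0) = -624
So c_6 = f^(6)(0)/6! = -13/15.

-13/15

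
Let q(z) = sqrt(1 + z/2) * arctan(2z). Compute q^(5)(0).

Expand each factor separately, then convolve coefficients.
The coefficient of z^5 in the expansion is 99509/15360, so q^(5)(0) = 5! * (99509/15360) = 99509/128.

99509/128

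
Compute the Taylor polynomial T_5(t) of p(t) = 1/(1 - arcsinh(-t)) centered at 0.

-23*t^5/40 + 2*t^4/3 - 5*t^3/6 + t^2 - t + 1

Plug the Maclaurin series of the inner function into that of the outer and collect terms.
p(0) = 1
p′(0) = -1
p′′(0) = 2
p′′′(0) = -5
p^(4)(0) = 16
p^(5)(0) = -69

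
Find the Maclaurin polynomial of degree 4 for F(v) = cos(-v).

F(0) = 1
F′(0) = 0
F′′(0) = -1
F′′′(0) = 0
F^(4)(0) = 1
Then c_k = F^(k)(0)/k! gives each Taylor coefficient.

v^4/24 - v^2/2 + 1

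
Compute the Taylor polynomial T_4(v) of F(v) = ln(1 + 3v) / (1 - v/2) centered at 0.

Multiply the two series term by term and collect like powers.

-33*v^4/2 + 15*v^3/2 - 3*v^2 + 3*v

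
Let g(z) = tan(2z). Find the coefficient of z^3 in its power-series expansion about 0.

8/3

g(0) = 0
g′(0) = 2
g′′(0) = 0
g′′′(0) = 16
So c_3 = g′′′(0)/3! = 8/3.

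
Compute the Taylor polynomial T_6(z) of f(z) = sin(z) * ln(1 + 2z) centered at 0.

215*z^6/36 - 11*z^5/3 + 7*z^4/3 - 2*z^3 + 2*z^2

Multiply the two series term by term and collect like powers.
f(0) = 0
f′(0) = 0
f′′(0) = 4
f′′′(0) = -12
f^(4)(0) = 56
f^(5)(0) = -440
f^(6)(0) = 4300
Then c_k = f^(k)(0)/k! gives each Taylor coefficient.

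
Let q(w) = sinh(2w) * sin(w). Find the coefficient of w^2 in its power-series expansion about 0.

Write out both Maclaurin series and multiply, keeping only the needed powers.
q(0) = 0
q′(0) = 0
q′′(0) = 4
Dividing each by k! gives the coefficients c_0, ..., c_2.

2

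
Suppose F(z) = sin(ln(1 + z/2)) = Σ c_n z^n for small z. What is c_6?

Let u equal the inner series; expand the outer function in u and truncate.
F(0) = 0
F′(0) = 1/2
F′′(0) = -1/4
F′′′(0) = 1/8
F^(4)(0) = 0
F^(5)(0) = -5/16
F^(6)(0) = 45/32
So c_6 = F^(6)(0)/6! = 1/512.

1/512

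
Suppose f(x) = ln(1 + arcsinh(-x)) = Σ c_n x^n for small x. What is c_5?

-13/120

Compose series: expand the inner function first, then feed it into the outer expansion.
f(0) = 0
f′(0) = -1
f′′(0) = -1
f′′′(0) = -1
f^(4)(0) = -2
f^(5)(0) = -13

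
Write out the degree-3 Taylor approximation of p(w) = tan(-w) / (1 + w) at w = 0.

Take the Cauchy product of the two expansions.
p(0) = 0
p′(0) = -1
p′′(0) = 2
p′′′(0) = -8

-4*w^3/3 + w^2 - w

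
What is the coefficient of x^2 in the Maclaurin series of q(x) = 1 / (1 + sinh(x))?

1

Expand as Σ (-1)^k u^k with u equal to the inner function's series.
q(0) = 1
q′(0) = -1
q′′(0) = 2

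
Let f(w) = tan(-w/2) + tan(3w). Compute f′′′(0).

Expand each term separately and add.
From the series, [w^3] f = 215/24; multiply by 3! = 6 to get 215/4.

215/4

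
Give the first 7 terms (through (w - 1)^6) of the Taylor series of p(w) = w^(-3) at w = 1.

28*(w - 1)^6 - 21*(w - 1)^5 + 15*(w - 1)^4 - 10*(w - 1)^3 + 6*(w - 1)^2 - 3*(w - 1) + 1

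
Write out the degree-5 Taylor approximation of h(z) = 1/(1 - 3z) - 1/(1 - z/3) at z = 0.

Expand each term separately and add.
h(0) = 0
h′(0) = 8/3
h′′(0) = 160/9
h′′′(0) = 1456/9
h^(4)(0) = 52480/27
h^(5)(0) = 2361920/81

59048*z^5/243 + 6560*z^4/81 + 728*z^3/27 + 80*z^2/9 + 8*z/3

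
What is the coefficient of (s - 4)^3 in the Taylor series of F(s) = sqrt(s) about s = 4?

[(s - 4)^0] = 2;  [(s - 4)^1] = 1/4;  [(s - 4)^2] = -1/64;  [(s - 4)^3] = 1/512.
So c_3 = F′′′(4)/3! = 1/512.

1/512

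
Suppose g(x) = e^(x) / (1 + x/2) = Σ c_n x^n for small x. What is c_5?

Write out both Maclaurin series and multiply, keeping only the needed powers.
[x^0] = 1;  [x^1] = 1/2;  [x^2] = 1/4;  [x^3] = 1/24;  [x^4] = 1/48;  [x^5] = -1/480.
So c_5 = g^(5)(0)/5! = -1/480.

-1/480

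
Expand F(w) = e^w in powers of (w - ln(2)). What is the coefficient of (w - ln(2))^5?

F(ln(2)) = 2
F′(ln(2)) = 2
F′′(ln(2)) = 2
F′′′(ln(2)) = 2
F^(4)(ln(2)) = 2
F^(5)(ln(2)) = 2

1/60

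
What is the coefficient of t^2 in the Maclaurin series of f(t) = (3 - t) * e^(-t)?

5/2

Distribute the polynomial across the series and collect like powers.
f(0) = 3
f′(0) = -4
f′′(0) = 5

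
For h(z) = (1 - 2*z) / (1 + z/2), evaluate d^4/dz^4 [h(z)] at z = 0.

Multiply each power in the prefactor through the base expansion.
The coefficient of z^4 in the expansion is 5/16, so h^(4)(0) = 4! * (5/16) = 15/2.

15/2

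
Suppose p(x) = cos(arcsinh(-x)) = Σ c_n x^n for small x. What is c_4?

5/24

Substitute the inner expansion into the outer series and collect powers.
[x^0] = 1;  [x^1] = 0;  [x^2] = -1/2;  [x^3] = 0;  [x^4] = 5/24.
So c_4 = p^(4)(0)/4! = 5/24.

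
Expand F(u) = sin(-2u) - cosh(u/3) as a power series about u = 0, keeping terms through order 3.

Add the two expansions coefficient-wise.
F(0) = -1
F′(0) = -2
F′′(0) = -1/9
F′′′(0) = 8
Then c_k = F^(k)(0)/k! gives each Taylor coefficient.

4*u^3/3 - u^2/18 - 2*u - 1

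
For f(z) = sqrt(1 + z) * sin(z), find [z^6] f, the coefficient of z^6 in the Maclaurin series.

27/1280

Write out both Maclaurin series and multiply, keeping only the needed powers.
[z^0] = 0;  [z^1] = 1;  [z^2] = 1/2;  [z^3] = -7/24;  [z^4] = -1/48;  [z^5] = -19/1920;  [z^6] = 27/1280.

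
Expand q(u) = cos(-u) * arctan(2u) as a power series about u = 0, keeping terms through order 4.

Expand each factor separately, then convolve coefficients.

-11*u^3/3 + 2*u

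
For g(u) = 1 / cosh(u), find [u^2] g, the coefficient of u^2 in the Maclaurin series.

Invert the denominator's series and multiply.

-1/2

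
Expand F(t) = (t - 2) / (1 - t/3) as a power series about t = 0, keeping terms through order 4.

Multiply each power in the prefactor through the base expansion.
[t^0] = -2;  [t^1] = 1/3;  [t^2] = 1/9;  [t^3] = 1/27;  [t^4] = 1/81.

t^4/81 + t^3/27 + t^2/9 + t/3 - 2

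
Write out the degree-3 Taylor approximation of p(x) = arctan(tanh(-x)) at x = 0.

Compose series: expand the inner function first, then feed it into the outer expansion.
p(0) = 0
p′(0) = -1
p′′(0) = 0
p′′′(0) = 4
Dividing each by k! gives the coefficients c_0, ..., c_3.

2*x^3/3 - x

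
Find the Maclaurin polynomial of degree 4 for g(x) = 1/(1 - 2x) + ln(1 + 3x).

Expand each term separately and add.
g(0) = 1
g′(0) = 5
g′′(0) = -1
g′′′(0) = 102
g^(4)(0) = -102

-17*x^4/4 + 17*x^3 - x^2/2 + 5*x + 1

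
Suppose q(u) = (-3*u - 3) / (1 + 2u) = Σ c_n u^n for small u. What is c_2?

-6

Distribute the polynomial across the series and collect like powers.
q(0) = -3
q′(0) = 3
q′′(0) = -12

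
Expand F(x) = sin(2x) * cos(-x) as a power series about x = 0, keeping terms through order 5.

Multiply the two series term by term and collect like powers.
[x^0] = 0;  [x^1] = 2;  [x^2] = 0;  [x^3] = -7/3;  [x^4] = 0;  [x^5] = 61/60.

61*x^5/60 - 7*x^3/3 + 2*x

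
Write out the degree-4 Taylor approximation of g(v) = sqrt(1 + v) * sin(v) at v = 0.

Expand each factor separately, then convolve coefficients.
[v^0] = 0;  [v^1] = 1;  [v^2] = 1/2;  [v^3] = -7/24;  [v^4] = -1/48.

-v^4/48 - 7*v^3/24 + v^2/2 + v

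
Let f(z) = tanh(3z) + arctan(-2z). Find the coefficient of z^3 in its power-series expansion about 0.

Expand each term separately and add.
f(0) = 0
f′(0) = 1
f′′(0) = 0
f′′′(0) = -38
Then c_k = f^(k)(0)/k! gives each Taylor coefficient.

-19/3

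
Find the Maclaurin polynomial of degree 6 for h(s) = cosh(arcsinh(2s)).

Substitute the inner expansion into the outer series and collect powers.
h(0) = 1
h′(0) = 0
h′′(0) = 4
h′′′(0) = 0
h^(4)(0) = -48
h^(5)(0) = 0
h^(6)(0) = 2880
Dividing each by k! gives the coefficients c_0, ..., c_6.

4*s^6 - 2*s^4 + 2*s^2 + 1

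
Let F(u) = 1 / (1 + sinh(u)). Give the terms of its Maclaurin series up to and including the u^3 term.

-7*u^3/6 + u^2 - u + 1

Use the geometric series for the reciprocal, then substitute.
[u^0] = 1;  [u^1] = -1;  [u^2] = 1;  [u^3] = -7/6.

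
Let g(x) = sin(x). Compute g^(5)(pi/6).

sqrt(3)/2

From the series, [(x - pi/6)^5] g = sqrt(3)/240; multiply by 5! = 120 to get sqrt(3)/2.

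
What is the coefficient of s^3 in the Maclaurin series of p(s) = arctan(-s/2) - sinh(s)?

-1/8

Add the two expansions coefficient-wise.
p(0) = 0
p′(0) = -3/2
p′′(0) = 0
p′′′(0) = -3/4
The Taylor polynomial is Σ p^(k)(0)/k! · s^k.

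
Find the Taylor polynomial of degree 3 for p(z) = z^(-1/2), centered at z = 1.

p(1) = 1
p′(1) = -1/2
p′′(1) = 3/4
p′′′(1) = -15/8
Dividing each by k! gives the coefficients c_0, ..., c_3.

-5*(z - 1)^3/16 + 3*(z - 1)^2/8 - (z - 1)/2 + 1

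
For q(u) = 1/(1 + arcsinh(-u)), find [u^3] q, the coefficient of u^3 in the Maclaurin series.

5/6

Plug the Maclaurin series of the inner function into that of the outer and collect terms.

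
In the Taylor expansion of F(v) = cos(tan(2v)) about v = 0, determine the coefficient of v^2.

Plug the Maclaurin series of the inner function into that of the outer and collect terms.
[v^0] = 1;  [v^1] = 0;  [v^2] = -2.
So c_2 = F′′(0)/2! = -2.

-2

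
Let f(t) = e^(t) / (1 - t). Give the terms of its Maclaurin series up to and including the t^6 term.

1957*t^6/720 + 163*t^5/60 + 65*t^4/24 + 8*t^3/3 + 5*t^2/2 + 2*t + 1

Multiply the numerator's expansion by the denominator's geometric series.
f(0) = 1
f′(0) = 2
f′′(0) = 5
f′′′(0) = 16
f^(4)(0) = 65
f^(5)(0) = 326
f^(6)(0) = 1957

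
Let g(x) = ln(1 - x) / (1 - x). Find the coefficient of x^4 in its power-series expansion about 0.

-25/12

Multiply the numerator's expansion by the denominator's geometric series.
g(0) = 0
g′(0) = -1
g′′(0) = -3
g′′′(0) = -11
g^(4)(0) = -50
Dividing each by k! gives the coefficients c_0, ..., c_4.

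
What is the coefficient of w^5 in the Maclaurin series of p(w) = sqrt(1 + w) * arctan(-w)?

Take the Cauchy product of the two expansions.
So c_5 = p^(5)(0)/5! = -389/1920.

-389/1920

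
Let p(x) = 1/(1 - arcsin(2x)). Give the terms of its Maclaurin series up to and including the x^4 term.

64*x^4/3 + 28*x^3/3 + 4*x^2 + 2*x + 1

Substitute the inner expansion into the outer series and collect powers.
p(0) = 1
p′(0) = 2
p′′(0) = 8
p′′′(0) = 56
p^(4)(0) = 512
Then c_k = p^(k)(0)/k! gives each Taylor coefficient.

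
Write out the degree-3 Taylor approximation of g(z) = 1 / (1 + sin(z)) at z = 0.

-5*z^3/6 + z^2 - z + 1

Use the geometric series for the reciprocal, then substitute.
g(0) = 1
g′(0) = -1
g′′(0) = 2
g′′′(0) = -5
Dividing each by k! gives the coefficients c_0, ..., c_3.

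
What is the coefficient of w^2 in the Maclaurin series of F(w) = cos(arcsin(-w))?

Compose series: expand the inner function first, then feed it into the outer expansion.
F(0) = 1
F′(0) = 0
F′′(0) = -1

-1/2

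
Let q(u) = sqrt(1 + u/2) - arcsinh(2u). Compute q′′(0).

-1/16

Combine the two series term by term.
From the series, [u^2] q = -1/32; multiply by 2! = 2 to get -1/16.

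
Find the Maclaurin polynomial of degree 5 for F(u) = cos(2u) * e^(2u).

Take the Cauchy product of the two expansions.

-16*u^5/15 - 8*u^4/3 - 8*u^3/3 + 2*u + 1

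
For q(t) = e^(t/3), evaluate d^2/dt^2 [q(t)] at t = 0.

1/9

The coefficient of t^2 in the expansion is 1/18, so q′′(0) = 2! * (1/18) = 1/9.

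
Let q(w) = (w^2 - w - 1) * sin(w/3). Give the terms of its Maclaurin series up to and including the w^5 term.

-181*w^5/29160 + w^4/162 + 55*w^3/162 - w^2/3 - w/3

Multiply each power in the prefactor through the base expansion.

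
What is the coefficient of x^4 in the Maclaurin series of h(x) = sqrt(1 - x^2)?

-1/8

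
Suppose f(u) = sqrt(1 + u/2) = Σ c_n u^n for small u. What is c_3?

Use the known series and substitute for the argument.
[u^0] = 1;  [u^1] = 1/4;  [u^2] = -1/32;  [u^3] = 1/128.

1/128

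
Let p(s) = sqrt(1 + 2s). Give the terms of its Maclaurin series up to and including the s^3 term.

s^3/2 - s^2/2 + s + 1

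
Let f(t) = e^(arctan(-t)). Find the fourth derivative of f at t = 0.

-7

Compose series: expand the inner function first, then feed it into the outer expansion.
The coefficient of t^4 in the expansion is -7/24, so f^(4)(0) = 4! * (-7/24) = -7.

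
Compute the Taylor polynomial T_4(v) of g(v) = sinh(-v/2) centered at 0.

[v^0] = 0;  [v^1] = -1/2;  [v^2] = 0;  [v^3] = -1/48;  [v^4] = 0.

-v^3/48 - v/2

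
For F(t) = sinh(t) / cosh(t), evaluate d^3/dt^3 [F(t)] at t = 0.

Invert the denominator's series and multiply.
From the series, [t^3] F = -1/3; multiply by 3! = 6 to get -2.

-2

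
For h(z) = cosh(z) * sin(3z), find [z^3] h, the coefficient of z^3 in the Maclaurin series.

-3

Write out both Maclaurin series and multiply, keeping only the needed powers.
So c_3 = h′′′(0)/3! = -3.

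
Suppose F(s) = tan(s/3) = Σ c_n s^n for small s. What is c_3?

1/81

Apply the Taylor formula c_k = f^(k)(a)/k!.
F(0) = 0
F′(0) = 1/3
F′′(0) = 0
F′′′(0) = 2/27
Dividing each by k! gives the coefficients c_0, ..., c_3.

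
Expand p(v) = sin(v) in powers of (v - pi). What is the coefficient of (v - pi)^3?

1/6

[(v - pi)^0] = 0;  [(v - pi)^1] = -1;  [(v - pi)^2] = 0;  [(v - pi)^3] = 1/6.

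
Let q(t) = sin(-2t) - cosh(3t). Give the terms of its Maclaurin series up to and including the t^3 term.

4*t^3/3 - 9*t^2/2 - 2*t - 1

Add the two expansions coefficient-wise.
q(0) = -1
q′(0) = -2
q′′(0) = -9
q′′′(0) = 8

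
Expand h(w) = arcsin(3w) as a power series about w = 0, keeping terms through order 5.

[w^0] = 0;  [w^1] = 3;  [w^2] = 0;  [w^3] = 9/2;  [w^4] = 0;  [w^5] = 729/40.

729*w^5/40 + 9*w^3/2 + 3*w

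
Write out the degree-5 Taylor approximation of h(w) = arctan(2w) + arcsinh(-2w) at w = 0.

4*w^5 - 4*w^3/3

Combine the two series term by term.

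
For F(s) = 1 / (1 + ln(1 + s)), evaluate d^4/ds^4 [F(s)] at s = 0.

Write 1/(1+u) = 1 - u + u^2 - u^3 + ... and substitute the series for u.
From the series, [s^4] F = 11/3; multiply by 4! = 24 to get 88.

88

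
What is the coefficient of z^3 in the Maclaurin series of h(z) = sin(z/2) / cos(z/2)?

1/24

Divide the numerator series by the denominator series (power-series long division).
[z^0] = 0;  [z^1] = 1/2;  [z^2] = 0;  [z^3] = 1/24.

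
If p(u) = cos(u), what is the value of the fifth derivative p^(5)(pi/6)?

-1/2

Differentiate repeatedly and evaluate at the center.
The coefficient of (u - pi/6)^5 in the expansion is -1/240, so p^(5)(pi/6) = 5! * (-1/240) = -1/2.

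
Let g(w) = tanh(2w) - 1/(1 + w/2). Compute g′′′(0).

Expand each term separately and add.
The coefficient of w^3 in the expansion is -61/24, so g′′′(0) = 3! * (-61/24) = -61/4.

-61/4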